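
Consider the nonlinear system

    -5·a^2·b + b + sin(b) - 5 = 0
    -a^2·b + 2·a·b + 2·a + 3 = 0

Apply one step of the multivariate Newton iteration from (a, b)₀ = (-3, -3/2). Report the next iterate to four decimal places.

(-2.8158, -0.3228)

At (-3, -3/2): F = (60.002505, 19.5000).
Jacobian J = [[-10·a·b, -5·a^2 + cos(b) + 1], [-2·a·b + 2·b + 2, -a^2 + 2·a]].
At the point, J = [[-45.0000, -43.929263], [-10.0000, -15.0000]] (det J = 235.707372).
Solving J·Δ = −F gives Δ = (0.1842, 1.1772).
Then the next iterate is (a, b)₁ = (-2.8158, -0.3228).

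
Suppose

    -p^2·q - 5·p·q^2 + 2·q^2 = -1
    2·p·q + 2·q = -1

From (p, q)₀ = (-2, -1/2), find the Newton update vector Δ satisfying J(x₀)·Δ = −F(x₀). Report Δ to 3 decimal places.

At (-2, -1/2): F = (6.000, 2.000).
Jacobian J = [[-2·p·q - 5·q^2, -p^2 - 10·p·q + 4·q], [2·q, 2·p + 2]].
At the point, J = [[-3.250, -16.000], [-1.000, -2.000]] (det J = -9.500).
Solving J·Δ = −F gives Δ = (2.105, -0.053).

(2.105, -0.053)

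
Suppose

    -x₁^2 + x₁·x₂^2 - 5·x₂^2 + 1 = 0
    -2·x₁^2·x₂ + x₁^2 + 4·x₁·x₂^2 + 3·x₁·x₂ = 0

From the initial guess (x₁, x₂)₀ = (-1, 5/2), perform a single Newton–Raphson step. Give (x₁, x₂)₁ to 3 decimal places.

(-0.844, 1.293)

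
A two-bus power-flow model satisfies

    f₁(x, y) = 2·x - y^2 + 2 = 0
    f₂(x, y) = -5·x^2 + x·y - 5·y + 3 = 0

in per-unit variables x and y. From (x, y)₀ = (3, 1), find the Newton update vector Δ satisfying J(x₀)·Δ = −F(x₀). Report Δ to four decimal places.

At (3, 1): F = (7.0000, -44.0000).
Jacobian J = [[2, -2·y], [-10·x + y, x - 5]].
At the point, J = [[2.0000, -2.0000], [-29.0000, -2.0000]] (det J = -62.0000).
Solving J·Δ = −F gives Δ = (-1.6452, 1.8548).

(-1.6452, 1.8548)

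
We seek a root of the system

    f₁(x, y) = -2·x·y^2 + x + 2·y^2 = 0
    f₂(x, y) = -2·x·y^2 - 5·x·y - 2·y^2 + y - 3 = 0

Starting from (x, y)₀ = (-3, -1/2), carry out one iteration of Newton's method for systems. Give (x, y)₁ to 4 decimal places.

(1.1818, -0.3636)

At (-3, -1/2): F = (-1.0000, -10.0000).
Jacobian J = [[-2·y^2 + 1, -4·x·y + 4·y], [-2·y^2 - 5·y, -4·x·y - 5·x - 4·y + 1]].
At the point, J = [[0.5000, -8.0000], [2.0000, 12.0000]] (det J = 22.0000).
Solving J·Δ = −F gives Δ = (4.1818, 0.1364).
Then the next iterate is (x, y)₁ = (1.1818, -0.3636).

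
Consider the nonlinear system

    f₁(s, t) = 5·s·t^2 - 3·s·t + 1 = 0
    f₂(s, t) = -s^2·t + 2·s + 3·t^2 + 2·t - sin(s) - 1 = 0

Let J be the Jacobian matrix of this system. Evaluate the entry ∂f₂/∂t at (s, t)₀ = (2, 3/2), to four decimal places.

7.0000

∂f₂/∂t = -s^2 + 6·t + 2.
At (2, 3/2) this is 7.0000.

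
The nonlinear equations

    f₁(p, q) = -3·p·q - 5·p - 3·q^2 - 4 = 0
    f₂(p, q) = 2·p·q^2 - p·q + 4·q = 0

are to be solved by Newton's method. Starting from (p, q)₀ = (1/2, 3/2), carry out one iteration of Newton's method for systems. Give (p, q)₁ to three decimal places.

(-0.227, 0.682)

At (1/2, 3/2): F = (-15.500, 7.500).
Jacobian J = [[-3·q - 5, -3·p - 6·q], [2·q^2 - q, 4·p·q - p + 4]].
At the point, J = [[-9.500, -10.500], [3.000, 6.500]] (det J = -30.250).
Solving J·Δ = −F gives Δ = (-0.727, -0.818).
Then the next iterate is (p, q)₁ = (-0.227, 0.682).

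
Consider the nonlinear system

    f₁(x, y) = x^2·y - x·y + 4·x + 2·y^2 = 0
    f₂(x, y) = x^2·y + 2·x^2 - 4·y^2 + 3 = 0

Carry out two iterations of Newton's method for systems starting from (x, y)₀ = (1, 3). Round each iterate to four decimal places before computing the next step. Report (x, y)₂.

(-0.2144, 0.9045)

At (1, 3): F = (22.0000, -28.0000).
Jacobian J = [[2·x·y - y + 4, x^2 - x + 4·y], [2·x·y + 4·x, x^2 - 8·y]].
At the point, J = [[7.0000, 12.0000], [10.0000, -23.0000]] (det J = -281.0000).
Solving J·Δ = −F gives Δ = (-0.6050, -1.4804).
Then the next iterate is (x, y)₁ = (0.3950, 1.5196).
Round to (0.3950, 1.5196) and repeat: F = (5.835222, -5.687591), J = [[3.680884, 5.839425], [2.780484, -12.000775]].
Δ = (-0.6094, -0.6151), so (x, y)₂ = (-0.2144, 0.9045).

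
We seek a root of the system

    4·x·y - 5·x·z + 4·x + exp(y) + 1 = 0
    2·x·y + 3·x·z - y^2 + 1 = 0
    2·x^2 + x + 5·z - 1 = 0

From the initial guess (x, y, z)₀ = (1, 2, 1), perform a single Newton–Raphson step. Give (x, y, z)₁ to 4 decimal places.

(0.3890, 0.6780, 0.2110)

At (1, 2, 1): F = (15.389056, 4.0000, 7.0000).
Jacobian J = [[4·y - 5·z + 4, 4·x + exp(y), -5·x], [2·y + 3·z, 2·x - 2·y, 3·x], [4·x + 1, 0, 5]].
At the point, J = [[7.0000, 11.389056, -5.0000], [7.0000, -2.0000, 3.0000], [5.0000, 0.0000, 5.0000]] (det J = -347.781122).
Solving J·Δ = −F gives Δ = (-0.6110, -1.3220, -0.7890).
Then the next iterate is (x, y, z)₁ = (0.3890, 0.6780, 0.2110).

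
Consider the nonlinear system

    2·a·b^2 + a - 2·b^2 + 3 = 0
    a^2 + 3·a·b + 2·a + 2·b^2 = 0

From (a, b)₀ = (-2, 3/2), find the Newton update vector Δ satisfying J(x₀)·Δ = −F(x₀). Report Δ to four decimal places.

At (-2, 3/2): F = (-12.5000, -4.5000).
Jacobian J = [[2·b^2 + 1, 4·a·b - 4·b], [2·a + 3·b + 2, 3·a + 4·b]].
At the point, J = [[5.5000, -18.0000], [2.5000, 0.0000]] (det J = 45.0000).
Solving J·Δ = −F gives Δ = (1.8000, -0.1444).

(1.8000, -0.1444)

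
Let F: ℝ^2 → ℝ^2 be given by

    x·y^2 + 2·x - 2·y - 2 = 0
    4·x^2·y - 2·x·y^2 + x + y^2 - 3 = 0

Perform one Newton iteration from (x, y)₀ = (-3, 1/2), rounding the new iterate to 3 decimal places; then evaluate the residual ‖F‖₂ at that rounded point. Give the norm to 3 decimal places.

At (-3, 1/2): F = (-9.750, 13.750).
Jacobian J = [[y^2 + 2, 2·x·y - 2], [8·x·y - 2·y^2 + 1, 4·x^2 - 4·x·y + 2·y]].
At the point, J = [[2.250, -5.000], [-11.500, 43.000]] (det J = 39.250).
Solving J·Δ = −F gives Δ = (8.930, 2.068).
Then the next iterate is (x, y)₁ = (5.930, 2.568).
Re-evaluating at (5.930, 2.568): F = (43.83012, 292.52624), so ‖F‖₂ = 295.792.

295.792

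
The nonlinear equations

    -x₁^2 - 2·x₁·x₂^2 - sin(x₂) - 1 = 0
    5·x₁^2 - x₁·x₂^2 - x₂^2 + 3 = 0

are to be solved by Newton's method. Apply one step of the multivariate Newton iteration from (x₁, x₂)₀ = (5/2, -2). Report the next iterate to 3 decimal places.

(1.219, -1.525)

At (5/2, -2): F = (-26.34070, 20.250).
Jacobian J = [[-2·x₁ - 2·x₂^2, -4·x₁·x₂ - cos(x₂)], [10·x₁ - x₂^2, -2·x₁·x₂ - 2·x₂]].
At the point, J = [[-13.000, 20.41615], [21.000, 14.000]] (det J = -610.73908).
Solving J·Δ = −F gives Δ = (-1.281, 0.475).
Then the next iterate is (x₁, x₂)₁ = (1.219, -1.525).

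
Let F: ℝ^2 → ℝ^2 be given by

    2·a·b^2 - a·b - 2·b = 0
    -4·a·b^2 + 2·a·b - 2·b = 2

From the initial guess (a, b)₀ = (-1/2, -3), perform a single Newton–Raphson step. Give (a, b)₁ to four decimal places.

At (-1/2, -3): F = (-4.5000, 25.0000).
Jacobian J = [[2·b^2 - b, 4·a·b - a - 2], [-4·b^2 + 2·b, -8·a·b + 2·a - 2]].
At the point, J = [[21.0000, 4.5000], [-42.0000, -15.0000]] (det J = -126.0000).
Solving J·Δ = −F gives Δ = (-0.3571, 2.6667).
Then the next iterate is (a, b)₁ = (-0.8571, -0.3333).

(-0.8571, -0.3333)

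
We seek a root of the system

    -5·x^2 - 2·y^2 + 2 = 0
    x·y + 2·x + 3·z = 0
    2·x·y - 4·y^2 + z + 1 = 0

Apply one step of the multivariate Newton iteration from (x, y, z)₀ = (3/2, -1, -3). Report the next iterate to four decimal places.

(0.8782, -0.5191, -0.5332)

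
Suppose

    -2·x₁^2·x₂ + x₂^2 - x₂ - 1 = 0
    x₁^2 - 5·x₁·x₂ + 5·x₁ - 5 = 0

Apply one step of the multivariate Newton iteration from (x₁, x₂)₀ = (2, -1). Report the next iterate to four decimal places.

(0.3919, -1.3514)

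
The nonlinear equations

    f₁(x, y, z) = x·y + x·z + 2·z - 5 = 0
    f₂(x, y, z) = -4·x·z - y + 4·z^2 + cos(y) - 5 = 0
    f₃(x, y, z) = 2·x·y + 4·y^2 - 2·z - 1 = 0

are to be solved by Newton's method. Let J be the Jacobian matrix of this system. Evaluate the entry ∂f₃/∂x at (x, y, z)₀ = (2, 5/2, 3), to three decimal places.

∂f₃/∂x = 2·y.
At (2, 5/2, 3) this is 5.000.

5.000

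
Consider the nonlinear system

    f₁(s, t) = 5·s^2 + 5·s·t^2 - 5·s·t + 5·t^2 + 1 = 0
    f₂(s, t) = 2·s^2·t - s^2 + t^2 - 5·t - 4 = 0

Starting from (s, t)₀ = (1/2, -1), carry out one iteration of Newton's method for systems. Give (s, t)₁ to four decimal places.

At (1/2, -1): F = (12.2500, 1.2500).
Jacobian J = [[10·s + 5·t^2 - 5·t, 10·s·t - 5·s + 10·t], [4·s·t - 2·s, 2·s^2 + 2·t - 5]].
At the point, J = [[15.0000, -17.5000], [-3.0000, -6.5000]] (det J = -150.0000).
Solving J·Δ = −F gives Δ = (-0.3850, 0.3700).
Then the next iterate is (s, t)₁ = (0.1150, -0.6300).

(0.1150, -0.6300)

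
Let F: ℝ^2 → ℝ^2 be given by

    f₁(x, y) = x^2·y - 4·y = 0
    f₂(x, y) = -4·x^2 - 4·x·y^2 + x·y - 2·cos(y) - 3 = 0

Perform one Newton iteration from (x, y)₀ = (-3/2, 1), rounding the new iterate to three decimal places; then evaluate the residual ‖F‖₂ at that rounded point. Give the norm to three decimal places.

66.536

At (-3/2, 1): F = (-1.750, -8.58060).
Jacobian J = [[2·x·y, x^2 - 4], [-8·x - 4·y^2 + y, -8·x·y + x + 2·sin(y)]].
At the point, J = [[-3.000, -1.750], [9.000, 12.18294]] (det J = -20.79883).
Solving J·Δ = −F gives Δ = (-1.747, 1.995).
Then the next iterate is (x, y)₁ = (-3.247, 2.995).
Re-evaluating at (-3.247, 2.995): F = (19.59631, 63.58443), so ‖F‖₂ = 66.536.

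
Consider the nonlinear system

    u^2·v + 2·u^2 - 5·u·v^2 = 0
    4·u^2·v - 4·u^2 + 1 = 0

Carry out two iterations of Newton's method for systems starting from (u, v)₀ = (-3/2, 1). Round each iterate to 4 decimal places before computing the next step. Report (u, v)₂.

(-0.5810, 0.3339)

At (-3/2, 1): F = (14.2500, 1.0000).
Jacobian J = [[2·u·v + 4·u - 5·v^2, u^2 - 10·u·v], [8·u·v - 8·u, 4·u^2]].
At the point, J = [[-14.0000, 17.2500], [0.0000, 9.0000]] (det J = -126.0000).
Solving J·Δ = −F gives Δ = (0.8810, -0.1111).
Then the next iterate is (u, v)₁ = (-0.6190, 0.8889).
Round to (-0.6190, 0.8889) and repeat: F = (3.552407, 0.829723), J = [[-7.527174, 5.885452], [0.550167, 1.532644]].
Δ = (0.0380, -0.5550), so (u, v)₂ = (-0.5810, 0.3339).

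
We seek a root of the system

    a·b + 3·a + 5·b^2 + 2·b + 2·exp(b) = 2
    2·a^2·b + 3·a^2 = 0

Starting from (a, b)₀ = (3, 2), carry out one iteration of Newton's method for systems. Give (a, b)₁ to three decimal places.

(2.004, 0.823)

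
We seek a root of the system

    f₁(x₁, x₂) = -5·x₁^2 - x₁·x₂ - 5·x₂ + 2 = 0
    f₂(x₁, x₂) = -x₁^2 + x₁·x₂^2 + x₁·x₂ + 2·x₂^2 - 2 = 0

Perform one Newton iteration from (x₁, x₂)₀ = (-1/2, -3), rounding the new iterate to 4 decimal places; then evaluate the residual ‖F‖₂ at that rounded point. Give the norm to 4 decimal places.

15.4977

At (-1/2, -3): F = (14.2500, 12.7500).
Jacobian J = [[-10·x₁ - x₂, -x₁ - 5], [-2·x₁ + x₂^2 + x₂, 2·x₁·x₂ + x₁ + 4·x₂]].
At the point, J = [[8.0000, -4.5000], [7.0000, -9.5000]] (det J = -44.5000).
Solving J·Δ = −F gives Δ = (-1.7528, 0.0506).
Then the next iterate is (x₁, x₂)₁ = (-2.2528, -2.9494).
Re-evaluating at (-2.2528, -2.9494): F = (-15.272948, -2.629797), so ‖F‖₂ = 15.4977.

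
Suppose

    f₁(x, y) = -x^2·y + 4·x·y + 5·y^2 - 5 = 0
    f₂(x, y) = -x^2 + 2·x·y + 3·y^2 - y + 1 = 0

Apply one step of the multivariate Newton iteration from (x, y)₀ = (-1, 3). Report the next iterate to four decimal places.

At (-1, 3): F = (25.0000, 18.0000).
Jacobian J = [[-2·x·y + 4·y, -x^2 + 4·x + 10·y], [-2·x + 2·y, 2·x + 6·y - 1]].
At the point, J = [[18.0000, 25.0000], [8.0000, 15.0000]] (det J = 70.0000).
Solving J·Δ = −F gives Δ = (1.0714, -1.7714).
Then the next iterate is (x, y)₁ = (0.0714, 1.2286).

(0.0714, 1.2286)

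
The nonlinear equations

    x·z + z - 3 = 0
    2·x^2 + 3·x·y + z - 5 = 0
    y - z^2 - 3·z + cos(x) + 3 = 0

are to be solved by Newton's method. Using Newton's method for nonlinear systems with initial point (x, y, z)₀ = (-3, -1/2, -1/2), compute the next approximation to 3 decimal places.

At (-3, -1/2, -1/2): F = (-2.000, 17.000, 2.76001).
Jacobian J = [[z, 0, x + 1], [4·x + 3·y, 3·x, 1], [-sin(x), 1, -2·z - 3]].
At the point, J = [[-0.500, 0.000, -2.000], [-13.500, -9.000, 1.000], [0.14112, 1.000, -2.000]] (det J = 15.95984).
Solving J·Δ = −F gives Δ = (7.374, -9.487, -2.843).
Then the next iterate is (x, y, z)₁ = (4.374, -9.987, -3.343).

(4.374, -9.987, -3.343)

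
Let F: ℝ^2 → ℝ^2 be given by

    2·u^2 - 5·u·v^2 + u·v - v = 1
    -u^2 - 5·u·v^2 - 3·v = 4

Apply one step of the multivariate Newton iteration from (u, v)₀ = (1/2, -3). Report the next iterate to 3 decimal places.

At (1/2, -3): F = (-21.500, -17.750).
Jacobian J = [[4·u - 5·v^2 + v, -10·u·v + u - 1], [-2·u - 5·v^2, -10·u·v - 3]].
At the point, J = [[-46.000, 14.500], [-46.000, 12.000]] (det J = 115.000).
Solving J·Δ = −F gives Δ = (0.005, 1.500).
Then the next iterate is (u, v)₁ = (0.505, -1.500).

(0.505, -1.500)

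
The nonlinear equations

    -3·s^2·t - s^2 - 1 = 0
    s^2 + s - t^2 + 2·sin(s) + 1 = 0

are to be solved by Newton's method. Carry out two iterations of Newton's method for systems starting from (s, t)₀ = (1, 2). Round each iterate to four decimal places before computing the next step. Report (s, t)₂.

(0.1373, 1.2360)

At (1, 2): F = (-8.0000, 0.682942).
Jacobian J = [[-6·s·t - 2·s, -3·s^2], [2·s + 2·cos(s) + 1, -2·t]].
At the point, J = [[-14.0000, -3.0000], [4.080605, -4.0000]] (det J = 68.241814).
Solving J·Δ = −F gives Δ = (-0.4989, -0.3383).
Then the next iterate is (s, t)₁ = (0.5011, 1.6617).
Round to (0.5011, 1.6617) and repeat: F = (-2.502866, -0.048265), J = [[-5.998267, -0.753304], [3.756309, -3.3234]].
Δ = (-0.3638, -0.4257), so (s, t)₂ = (0.1373, 1.2360).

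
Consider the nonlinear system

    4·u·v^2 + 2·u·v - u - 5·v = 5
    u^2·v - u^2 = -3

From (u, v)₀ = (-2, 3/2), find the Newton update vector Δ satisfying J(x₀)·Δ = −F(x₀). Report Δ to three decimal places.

(1.227, -0.636)

At (-2, 3/2): F = (-34.500, 5.000).
Jacobian J = [[4·v^2 + 2·v - 1, 8·u·v + 2·u - 5], [2·u·v - 2·u, u^2]].
At the point, J = [[11.000, -33.000], [-2.000, 4.000]] (det J = -22.000).
Solving J·Δ = −F gives Δ = (1.227, -0.636).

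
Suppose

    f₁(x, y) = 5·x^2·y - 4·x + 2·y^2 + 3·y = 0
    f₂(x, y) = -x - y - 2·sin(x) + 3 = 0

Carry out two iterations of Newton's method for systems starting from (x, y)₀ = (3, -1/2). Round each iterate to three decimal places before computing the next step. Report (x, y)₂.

At (3, -1/2): F = (-35.500, 0.21776).
Jacobian J = [[10·x·y - 4, 5·x^2 + 4·y + 3], [-2·cos(x) - 1, -1]].
At the point, J = [[-19.000, 46.000], [0.97998, -1.000]] (det J = -26.07931).
Solving J·Δ = −F gives Δ = (0.977, 1.175).
Then the next iterate is (x, y)₁ = (3.977, 0.675).
Round to (3.977, 0.675) and repeat: F = (40.40904, -0.16886), J = [[22.84475, 84.78265], [0.34175, -1.000]].
Δ = (-0.504, -0.341), so (x, y)₂ = (3.473, 0.334).

(3.473, 0.334)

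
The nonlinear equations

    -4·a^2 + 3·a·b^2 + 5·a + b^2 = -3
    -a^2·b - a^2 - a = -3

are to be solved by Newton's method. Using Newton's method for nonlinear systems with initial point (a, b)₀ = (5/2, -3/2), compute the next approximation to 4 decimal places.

(2.1406, -1.0063)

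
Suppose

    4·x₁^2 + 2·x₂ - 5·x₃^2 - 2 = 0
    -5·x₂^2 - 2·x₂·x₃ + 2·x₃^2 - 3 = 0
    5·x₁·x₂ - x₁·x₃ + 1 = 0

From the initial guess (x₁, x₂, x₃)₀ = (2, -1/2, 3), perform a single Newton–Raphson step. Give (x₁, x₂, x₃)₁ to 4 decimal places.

(1.5943, 0.0273, 1.7521)

At (2, -1/2, 3): F = (-32.0000, 16.7500, -10.0000).
Jacobian J = [[8·x₁, 2, -10·x₃], [0, -10·x₂ - 2·x₃, -2·x₂ + 4·x₃], [5·x₂ - x₃, 5·x₁, -x₁]].
At the point, J = [[16.0000, 2.0000, -30.0000], [0.0000, -1.0000, 13.0000], [-5.5000, 10.0000, -2.0000]] (det J = -2026.0000).
Solving J·Δ = −F gives Δ = (-0.4057, 0.5273, -1.2479).
Then the next iterate is (x₁, x₂, x₃)₁ = (1.5943, 0.0273, 1.7521).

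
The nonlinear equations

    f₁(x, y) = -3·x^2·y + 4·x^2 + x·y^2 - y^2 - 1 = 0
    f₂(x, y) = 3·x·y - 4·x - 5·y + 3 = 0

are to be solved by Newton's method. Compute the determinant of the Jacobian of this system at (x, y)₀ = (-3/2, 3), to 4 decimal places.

J = [[-6·x·y + 8·x + y^2, -3·x^2 + 2·x·y - 2·y], [3·y - 4, 3·x - 5]].
At the point, J = [[24.0000, -21.7500], [5.0000, -9.5000]].
det J = -119.2500.

-119.2500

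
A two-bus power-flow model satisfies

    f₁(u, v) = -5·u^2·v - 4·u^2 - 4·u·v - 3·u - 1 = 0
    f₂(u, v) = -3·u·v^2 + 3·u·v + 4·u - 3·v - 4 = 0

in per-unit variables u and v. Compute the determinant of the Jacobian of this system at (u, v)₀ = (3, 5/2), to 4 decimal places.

3954.7500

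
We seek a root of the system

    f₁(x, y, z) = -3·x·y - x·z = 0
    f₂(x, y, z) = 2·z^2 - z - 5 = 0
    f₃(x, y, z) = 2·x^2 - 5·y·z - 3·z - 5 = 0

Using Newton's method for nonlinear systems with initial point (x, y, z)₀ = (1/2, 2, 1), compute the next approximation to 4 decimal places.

(1.3268, -4.6360, 2.3333)

At (1/2, 2, 1): F = (-3.5000, -4.0000, -17.5000).
Jacobian J = [[-3·y - z, -3·x, -x], [0, 0, 4·z - 1], [4·x, -5·z, -5·y - 3]].
At the point, J = [[-7.0000, -1.5000, -0.5000], [0.0000, 0.0000, 3.0000], [2.0000, -5.0000, -13.0000]] (det J = -114.0000).
Solving J·Δ = −F gives Δ = (0.8268, -6.6360, 1.3333).
Then the next iterate is (x, y, z)₁ = (1.3268, -4.6360, 2.3333).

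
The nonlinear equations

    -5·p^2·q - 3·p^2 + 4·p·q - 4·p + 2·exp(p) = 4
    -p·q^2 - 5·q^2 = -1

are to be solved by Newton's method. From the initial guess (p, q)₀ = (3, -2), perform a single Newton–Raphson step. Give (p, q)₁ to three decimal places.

(2.528, -1.090)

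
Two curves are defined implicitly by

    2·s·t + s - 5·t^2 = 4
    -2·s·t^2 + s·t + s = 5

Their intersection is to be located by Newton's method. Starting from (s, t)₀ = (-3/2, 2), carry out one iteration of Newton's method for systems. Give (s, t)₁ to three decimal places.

(-5.872, -0.320)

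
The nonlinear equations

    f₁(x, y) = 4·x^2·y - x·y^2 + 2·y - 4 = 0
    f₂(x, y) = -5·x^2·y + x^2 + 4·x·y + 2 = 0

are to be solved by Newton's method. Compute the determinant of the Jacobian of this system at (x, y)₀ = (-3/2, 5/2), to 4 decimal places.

-197.9375

J = [[8·x·y - y^2, 4·x^2 - 2·x·y + 2], [-10·x·y + 2·x + 4·y, -5·x^2 + 4·x]].
At the point, J = [[-36.2500, 18.5000], [44.5000, -17.2500]].
det J = -197.9375.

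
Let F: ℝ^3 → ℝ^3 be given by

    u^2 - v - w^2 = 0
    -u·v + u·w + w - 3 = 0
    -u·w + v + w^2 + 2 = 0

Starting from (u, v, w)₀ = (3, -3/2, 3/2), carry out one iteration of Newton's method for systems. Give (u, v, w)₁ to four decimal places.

At (3, -3/2, 3/2): F = (8.2500, 7.5000, -1.7500).
Jacobian J = [[2·u, -1, -2·w], [-v + w, -u, u + 1], [-w, 1, -u + 2·w]].
At the point, J = [[6.0000, -1.0000, -3.0000], [3.0000, -3.0000, 4.0000], [-1.5000, 1.0000, 0.0000]] (det J = -13.5000).
Solving J·Δ = −F gives Δ = (-2.4259, -1.8889, -1.4722).
Then the next iterate is (u, v, w)₁ = (0.5741, -3.3889, 0.0278).

(0.5741, -3.3889, 0.0278)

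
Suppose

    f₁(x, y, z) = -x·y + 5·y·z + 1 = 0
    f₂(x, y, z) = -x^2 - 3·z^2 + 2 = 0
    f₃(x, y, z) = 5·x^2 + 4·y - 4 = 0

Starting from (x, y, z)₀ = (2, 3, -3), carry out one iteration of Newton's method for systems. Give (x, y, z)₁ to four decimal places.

At (2, 3, -3): F = (-50.0000, -29.0000, 28.0000).
Jacobian J = [[-y, -x + 5·z, 5·y], [-2·x, 0, -6·z], [10·x, 4, 0]].
At the point, J = [[-3.0000, -17.0000, 15.0000], [-4.0000, 0.0000, 18.0000], [20.0000, 4.0000, 0.0000]] (det J = -6144.0000).
Solving J·Δ = −F gives Δ = (-1.0918, -1.5410, 1.3685).
Then the next iterate is (x, y, z)₁ = (0.9082, 1.4590, -1.6315).

(0.9082, 1.4590, -1.6315)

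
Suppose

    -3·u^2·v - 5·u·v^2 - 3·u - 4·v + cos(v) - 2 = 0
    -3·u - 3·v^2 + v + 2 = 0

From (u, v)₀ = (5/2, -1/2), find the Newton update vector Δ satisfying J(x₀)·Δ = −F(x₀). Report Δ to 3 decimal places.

(-4.135, -1.413)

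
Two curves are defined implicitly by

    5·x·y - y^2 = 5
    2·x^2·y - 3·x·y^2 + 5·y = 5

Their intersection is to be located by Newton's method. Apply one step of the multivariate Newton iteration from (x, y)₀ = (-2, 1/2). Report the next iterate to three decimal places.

At (-2, 1/2): F = (-10.250, 3.000).
Jacobian J = [[5·y, 5·x - 2·y], [4·x·y - 3·y^2, 2·x^2 - 6·x·y + 5]].
At the point, J = [[2.500, -11.000], [-4.750, 19.000]] (det J = -4.750).
Solving J·Δ = −F gives Δ = (-34.053, -8.671).
Then the next iterate is (x, y)₁ = (-36.053, -8.171).

(-36.053, -8.171)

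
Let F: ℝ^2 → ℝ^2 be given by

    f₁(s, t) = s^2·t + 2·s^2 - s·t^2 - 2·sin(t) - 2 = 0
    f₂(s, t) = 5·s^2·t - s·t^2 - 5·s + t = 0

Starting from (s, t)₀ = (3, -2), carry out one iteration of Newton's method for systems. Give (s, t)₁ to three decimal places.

(1.516, -1.714)

At (3, -2): F = (-12.18141, -119.000).
Jacobian J = [[2·s·t + 4·s - t^2, s^2 - 2·s·t - 2·cos(t)], [10·s·t - t^2 - 5, 5·s^2 - 2·s·t + 1]].
At the point, J = [[-4.000, 21.83229], [-69.000, 58.000]] (det J = 1274.42826).
Solving J·Δ = −F gives Δ = (-1.484, 0.286).
Then the next iterate is (s, t)₁ = (1.516, -1.714).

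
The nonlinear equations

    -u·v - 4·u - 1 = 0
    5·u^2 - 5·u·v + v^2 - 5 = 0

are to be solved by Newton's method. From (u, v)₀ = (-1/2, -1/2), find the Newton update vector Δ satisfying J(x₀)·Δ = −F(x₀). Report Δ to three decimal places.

At (-1/2, -1/2): F = (0.750, -4.750).
Jacobian J = [[-v - 4, -u], [10·u - 5·v, -5·u + 2·v]].
At the point, J = [[-3.500, 0.500], [-2.500, 1.500]] (det J = -4.000).
Solving J·Δ = −F gives Δ = (0.875, 4.625).

(0.875, 4.625)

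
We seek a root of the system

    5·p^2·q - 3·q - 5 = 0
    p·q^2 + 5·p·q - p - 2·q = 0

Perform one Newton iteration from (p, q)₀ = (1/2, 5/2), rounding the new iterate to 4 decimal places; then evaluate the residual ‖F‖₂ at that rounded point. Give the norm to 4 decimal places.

5.4842

At (1/2, 5/2): F = (-9.3750, 3.8750).
Jacobian J = [[10·p·q, 5·p^2 - 3], [q^2 + 5·q - 1, 2·p·q + 5·p - 2]].
At the point, J = [[12.5000, -1.7500], [17.7500, 3.0000]] (det J = 68.5625).
Solving J·Δ = −F gives Δ = (0.3113, -3.1335).
Then the next iterate is (p, q)₁ = (0.8113, -0.6335).
Re-evaluating at (0.8113, -0.6335): F = (-5.184373, -1.788500), so ‖F‖₂ = 5.4842.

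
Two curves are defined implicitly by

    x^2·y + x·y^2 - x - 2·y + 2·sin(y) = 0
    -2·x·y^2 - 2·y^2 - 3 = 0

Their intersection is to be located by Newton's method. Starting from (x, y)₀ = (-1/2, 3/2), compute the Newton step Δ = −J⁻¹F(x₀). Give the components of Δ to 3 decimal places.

At (-1/2, 3/2): F = (-1.25501, -5.250).
Jacobian J = [[2·x·y + y^2 - 1, x^2 + 2·x·y + 2·cos(y) - 2], [-2·y^2, -4·x·y - 4·y]].
At the point, J = [[-0.250, -3.10853], [-4.500, -3.000]] (det J = -13.23837).
Solving J·Δ = −F gives Δ = (-0.948, -0.327).

(-0.948, -0.327)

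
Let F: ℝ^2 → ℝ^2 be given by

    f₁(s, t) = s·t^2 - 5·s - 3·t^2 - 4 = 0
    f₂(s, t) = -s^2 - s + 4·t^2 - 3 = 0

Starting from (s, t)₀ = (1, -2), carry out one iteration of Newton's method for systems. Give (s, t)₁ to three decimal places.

(-3.600, -0.450)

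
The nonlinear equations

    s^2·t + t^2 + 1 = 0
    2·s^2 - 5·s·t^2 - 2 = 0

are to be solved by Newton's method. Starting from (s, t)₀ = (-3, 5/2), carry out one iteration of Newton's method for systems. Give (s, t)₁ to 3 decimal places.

(-1.663, 1.808)

At (-3, 5/2): F = (29.750, 109.750).
Jacobian J = [[2·s·t, s^2 + 2·t], [4·s - 5·t^2, -10·s·t]].
At the point, J = [[-15.000, 14.000], [-43.250, 75.000]] (det J = -519.500).
Solving J·Δ = −F gives Δ = (1.337, -0.692).
Then the next iterate is (s, t)₁ = (-1.663, 1.808).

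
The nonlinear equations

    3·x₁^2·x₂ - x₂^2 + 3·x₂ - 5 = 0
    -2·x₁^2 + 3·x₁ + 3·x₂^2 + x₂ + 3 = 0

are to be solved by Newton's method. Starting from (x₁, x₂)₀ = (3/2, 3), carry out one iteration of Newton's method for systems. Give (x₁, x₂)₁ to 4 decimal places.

(1.1834, 1.2132)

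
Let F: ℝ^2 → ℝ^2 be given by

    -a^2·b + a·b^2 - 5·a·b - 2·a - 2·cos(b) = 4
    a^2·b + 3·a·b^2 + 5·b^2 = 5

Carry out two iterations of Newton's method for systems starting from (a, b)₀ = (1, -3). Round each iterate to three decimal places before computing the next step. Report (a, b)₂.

At (1, -3): F = (22.97998, 64.000).
Jacobian J = [[-2·a·b + b^2 - 5·b - 2, -a^2 + 2·a·b - 5·a + 2·sin(b)], [2·a·b + 3·b^2, a^2 + 6·a·b + 10·b]].
At the point, J = [[28.000, -12.28224], [21.000, -47.000]] (det J = -1058.07296).
Solving J·Δ = −F gives Δ = (-0.278, 1.238).
Then the next iterate is (a, b)₁ = (0.722, -1.762).
Round to (0.722, -1.762) and repeat: F = (4.45696, 16.32938), J = [[12.45897, -8.63916], [6.76960, -24.73170]].
Δ = (0.124, 0.694), so (a, b)₂ = (0.846, -1.068).

(0.846, -1.068)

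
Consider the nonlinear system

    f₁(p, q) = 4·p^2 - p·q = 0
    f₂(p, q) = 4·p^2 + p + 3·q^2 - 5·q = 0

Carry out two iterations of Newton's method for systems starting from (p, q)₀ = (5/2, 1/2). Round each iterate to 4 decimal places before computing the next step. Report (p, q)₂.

(0.6250, 0.1250)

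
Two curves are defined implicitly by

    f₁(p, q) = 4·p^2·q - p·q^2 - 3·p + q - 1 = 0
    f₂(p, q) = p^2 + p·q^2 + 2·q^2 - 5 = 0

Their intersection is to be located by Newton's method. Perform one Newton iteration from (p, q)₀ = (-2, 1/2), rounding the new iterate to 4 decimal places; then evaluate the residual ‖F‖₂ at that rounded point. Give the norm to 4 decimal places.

At (-2, 1/2): F = (14.0000, -1.0000).
Jacobian J = [[8·p·q - q^2 - 3, 4·p^2 - 2·p·q + 1], [2·p + q^2, 2·p·q + 4·q]].
At the point, J = [[-11.2500, 19.0000], [-3.7500, 0.0000]] (det J = 71.2500).
Solving J·Δ = −F gives Δ = (-0.2667, -0.8947).
Then the next iterate is (p, q)₁ = (-2.2667, -0.3947).
Re-evaluating at (-2.2667, -0.3947): F = (-2.353237, 0.096380), so ‖F‖₂ = 2.3552.

2.3552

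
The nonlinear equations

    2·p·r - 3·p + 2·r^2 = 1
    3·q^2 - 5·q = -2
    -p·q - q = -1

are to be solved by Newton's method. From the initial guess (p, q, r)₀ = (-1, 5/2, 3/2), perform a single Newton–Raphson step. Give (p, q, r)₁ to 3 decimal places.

(-0.600, 1.675, 0.625)

At (-1, 5/2, 3/2): F = (3.500, 8.250, 1.000).
Jacobian J = [[2·r - 3, 0, 2·p + 4·r], [0, 6·q - 5, 0], [-q, -p - 1, 0]].
At the point, J = [[0.000, 0.000, 4.000], [0.000, 10.000, 0.000], [-2.500, 0.000, 0.000]] (det J = 100.000).
Solving J·Δ = −F gives Δ = (0.400, -0.825, -0.875).
Then the next iterate is (p, q, r)₁ = (-0.600, 1.675, 0.625).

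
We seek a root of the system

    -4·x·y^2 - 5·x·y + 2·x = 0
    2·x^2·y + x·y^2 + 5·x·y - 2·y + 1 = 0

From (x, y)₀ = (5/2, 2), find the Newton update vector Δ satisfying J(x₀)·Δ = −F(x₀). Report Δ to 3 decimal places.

(-1.020, -0.677)

At (5/2, 2): F = (-60.000, 57.000).
Jacobian J = [[-4·y^2 - 5·y + 2, -8·x·y - 5·x], [4·x·y + y^2 + 5·y, 2·x^2 + 2·x·y + 5·x - 2]].
At the point, J = [[-24.000, -52.500], [34.000, 33.000]] (det J = 993.000).
Solving J·Δ = −F gives Δ = (-1.020, -0.677).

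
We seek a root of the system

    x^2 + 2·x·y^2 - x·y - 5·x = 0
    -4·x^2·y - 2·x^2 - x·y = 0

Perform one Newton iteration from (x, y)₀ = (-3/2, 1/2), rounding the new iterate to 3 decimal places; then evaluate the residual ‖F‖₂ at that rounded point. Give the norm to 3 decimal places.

At (-3/2, 1/2): F = (9.750, -8.250).
Jacobian J = [[2·x + 2·y^2 - y - 5, 4·x·y - x], [-8·x·y - 4·x - y, -4·x^2 - x]].
At the point, J = [[-8.000, -1.500], [11.500, -7.500]] (det J = 77.250).
Solving J·Δ = −F gives Δ = (1.107, 0.597).
Then the next iterate is (x, y)₁ = (-0.393, 1.097).
Re-evaluating at (-0.393, 1.097): F = (1.60469, -0.55550), so ‖F‖₂ = 1.698.

1.698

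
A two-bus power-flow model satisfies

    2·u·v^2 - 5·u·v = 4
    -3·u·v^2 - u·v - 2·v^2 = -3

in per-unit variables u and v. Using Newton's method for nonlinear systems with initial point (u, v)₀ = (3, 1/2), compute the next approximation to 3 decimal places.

(-4.687, 1.097)

At (3, 1/2): F = (-10.000, -1.250).
Jacobian J = [[2·v^2 - 5·v, 4·u·v - 5·u], [-3·v^2 - v, -6·u·v - u - 4·v]].
At the point, J = [[-2.000, -9.000], [-1.250, -14.000]] (det J = 16.750).
Solving J·Δ = −F gives Δ = (-7.687, 0.597).
Then the next iterate is (u, v)₁ = (-4.687, 1.097).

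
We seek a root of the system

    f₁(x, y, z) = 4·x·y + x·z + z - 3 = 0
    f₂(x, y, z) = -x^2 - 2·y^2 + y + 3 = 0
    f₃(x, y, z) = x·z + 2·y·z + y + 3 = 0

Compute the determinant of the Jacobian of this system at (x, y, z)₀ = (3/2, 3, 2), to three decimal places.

-1002.500

J = [[4·y + z, 4·x, x + 1], [-2·x, -4·y + 1, 0], [z, 2·z + 1, x + 2·y]].
At the point, J = [[14.000, 6.000, 2.500], [-3.000, -11.000, 0.000], [2.000, 5.000, 7.500]].
det J = -1002.500.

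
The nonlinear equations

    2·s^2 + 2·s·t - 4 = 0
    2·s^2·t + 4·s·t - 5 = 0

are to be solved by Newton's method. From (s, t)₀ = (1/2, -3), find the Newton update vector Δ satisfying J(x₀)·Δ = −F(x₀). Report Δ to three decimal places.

At (1/2, -3): F = (-6.500, -12.500).
Jacobian J = [[4·s + 2·t, 2·s], [4·s·t + 4·t, 2·s^2 + 4·s]].
At the point, J = [[-4.000, 1.000], [-18.000, 2.500]] (det J = 8.000).
Solving J·Δ = −F gives Δ = (0.469, 8.375).

(0.469, 8.375)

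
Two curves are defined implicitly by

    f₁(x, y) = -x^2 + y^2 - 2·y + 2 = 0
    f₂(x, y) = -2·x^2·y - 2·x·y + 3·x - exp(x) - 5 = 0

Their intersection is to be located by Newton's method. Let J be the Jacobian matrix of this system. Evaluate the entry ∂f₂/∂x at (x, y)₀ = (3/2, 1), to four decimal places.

-9.4817

∂f₂/∂x = -4·x·y - 2·y - exp(x) + 3.
At (3/2, 1) this is -9.4817.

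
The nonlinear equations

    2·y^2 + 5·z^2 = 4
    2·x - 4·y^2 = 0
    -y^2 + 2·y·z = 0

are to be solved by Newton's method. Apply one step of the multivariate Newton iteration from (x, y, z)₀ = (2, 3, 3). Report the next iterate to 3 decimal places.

(4.000, 1.833, 1.500)

At (2, 3, 3): F = (59.000, -32.000, 9.000).
Jacobian J = [[0, 4·y, 10·z], [2, -8·y, 0], [0, -2·y + 2·z, 2·y]].
At the point, J = [[0.000, 12.000, 30.000], [2.000, -24.000, 0.000], [0.000, 0.000, 6.000]] (det J = -144.000).
Solving J·Δ = −F gives Δ = (2.000, -1.167, -1.500).
Then the next iterate is (x, y, z)₁ = (4.000, 1.833, 1.500).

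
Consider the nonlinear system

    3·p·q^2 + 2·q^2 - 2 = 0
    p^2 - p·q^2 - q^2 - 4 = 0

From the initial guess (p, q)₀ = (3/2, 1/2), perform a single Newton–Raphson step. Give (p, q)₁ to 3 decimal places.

(2.329, 0.462)

At (3/2, 1/2): F = (-0.375, -2.375).
Jacobian J = [[3·q^2, 6·p·q + 4·q], [2·p - q^2, -2·p·q - 2·q]].
At the point, J = [[0.750, 6.500], [2.750, -2.500]] (det J = -19.750).
Solving J·Δ = −F gives Δ = (0.829, -0.038).
Then the next iterate is (p, q)₁ = (2.329, 0.462).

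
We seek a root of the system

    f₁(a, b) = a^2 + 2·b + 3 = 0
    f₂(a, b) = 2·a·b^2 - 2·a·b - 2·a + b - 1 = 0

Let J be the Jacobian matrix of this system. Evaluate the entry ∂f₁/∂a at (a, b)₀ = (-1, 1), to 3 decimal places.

-2.000

∂f₁/∂a = 2·a.
At (-1, 1) this is -2.000.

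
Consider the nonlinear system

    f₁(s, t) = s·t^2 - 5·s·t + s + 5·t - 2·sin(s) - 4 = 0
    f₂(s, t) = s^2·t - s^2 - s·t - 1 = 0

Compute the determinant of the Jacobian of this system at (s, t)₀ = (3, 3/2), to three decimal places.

J = [[t^2 - 5·t - 2·cos(s) + 1, 2·s·t - 5·s + 5], [2·s·t - 2·s - t, s^2 - s]].
At the point, J = [[-2.27002, -1.000], [1.500, 6.000]].
det J = -12.120.

-12.120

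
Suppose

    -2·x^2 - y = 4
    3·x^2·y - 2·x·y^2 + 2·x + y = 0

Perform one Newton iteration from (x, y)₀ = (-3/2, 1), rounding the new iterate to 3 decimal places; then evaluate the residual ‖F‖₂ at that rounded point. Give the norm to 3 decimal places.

5.718

At (-3/2, 1): F = (-9.500, 7.750).
Jacobian J = [[-4·x, -1], [6·x·y - 2·y^2 + 2, 3·x^2 - 4·x·y + 1]].
At the point, J = [[6.000, -1.000], [-9.000, 13.750]] (det J = 73.500).
Solving J·Δ = −F gives Δ = (1.672, 0.531).
Then the next iterate is (x, y)₁ = (0.172, 1.531).
Re-evaluating at (0.172, 1.531): F = (-5.59017, 1.20456), so ‖F‖₂ = 5.718.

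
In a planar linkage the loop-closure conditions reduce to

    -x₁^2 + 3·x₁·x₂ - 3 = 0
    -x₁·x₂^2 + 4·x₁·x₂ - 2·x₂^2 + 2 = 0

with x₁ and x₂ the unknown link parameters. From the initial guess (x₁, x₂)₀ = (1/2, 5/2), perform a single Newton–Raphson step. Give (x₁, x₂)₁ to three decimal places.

At (1/2, 5/2): F = (0.500, -8.625).
Jacobian J = [[-2·x₁ + 3·x₂, 3·x₁], [-x₂^2 + 4·x₂, -2·x₁·x₂ + 4·x₁ - 4·x₂]].
At the point, J = [[6.500, 1.500], [3.750, -10.500]] (det J = -73.875).
Solving J·Δ = −F gives Δ = (0.104, -0.784).
Then the next iterate is (x₁, x₂)₁ = (0.604, 1.716).

(0.604, 1.716)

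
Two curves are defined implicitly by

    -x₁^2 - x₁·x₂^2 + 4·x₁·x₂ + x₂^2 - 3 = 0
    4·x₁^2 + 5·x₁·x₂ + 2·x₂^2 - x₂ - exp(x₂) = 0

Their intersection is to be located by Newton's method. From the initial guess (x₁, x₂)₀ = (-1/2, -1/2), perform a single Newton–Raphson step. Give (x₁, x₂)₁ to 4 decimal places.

(0.8695, -1.5248)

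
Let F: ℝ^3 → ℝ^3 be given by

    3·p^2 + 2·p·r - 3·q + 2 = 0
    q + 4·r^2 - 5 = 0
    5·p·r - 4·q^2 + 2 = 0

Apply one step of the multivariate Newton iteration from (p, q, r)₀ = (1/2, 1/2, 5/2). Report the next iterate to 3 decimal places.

At (1/2, 1/2, 5/2): F = (3.750, 20.500, 7.250).
Jacobian J = [[6·p + 2·r, -3, 2·p], [0, 1, 8·r], [5·r, -8·q, 5·p]].
At the point, J = [[8.000, -3.000, 1.000], [0.000, 1.000, 20.000], [12.500, -4.000, 2.500]] (det J = -102.500).
Solving J·Δ = −F gives Δ = (-0.596, -0.671, -0.991).
Then the next iterate is (p, q, r)₁ = (-0.096, -0.171, 1.509).

(-0.096, -0.171, 1.509)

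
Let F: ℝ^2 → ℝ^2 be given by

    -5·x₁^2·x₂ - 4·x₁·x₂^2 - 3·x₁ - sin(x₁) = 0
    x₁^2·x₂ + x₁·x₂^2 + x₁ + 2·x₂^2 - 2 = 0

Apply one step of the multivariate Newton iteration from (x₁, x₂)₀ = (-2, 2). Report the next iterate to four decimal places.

(-1.5696, 1.3228)

At (-2, 2): F = (-1.090703, 4.0000).
Jacobian J = [[-10·x₁·x₂ - 4·x₂^2 - cos(x₁) - 3, -5·x₁^2 - 8·x₁·x₂], [2·x₁·x₂ + x₂^2 + 1, x₁^2 + 2·x₁·x₂ + 4·x₂]].
At the point, J = [[21.416147, 12.0000], [-3.0000, 4.0000]] (det J = 121.664587).
Solving J·Δ = −F gives Δ = (0.4304, -0.6772).
Then the next iterate is (x₁, x₂)₁ = (-1.5696, 1.3228).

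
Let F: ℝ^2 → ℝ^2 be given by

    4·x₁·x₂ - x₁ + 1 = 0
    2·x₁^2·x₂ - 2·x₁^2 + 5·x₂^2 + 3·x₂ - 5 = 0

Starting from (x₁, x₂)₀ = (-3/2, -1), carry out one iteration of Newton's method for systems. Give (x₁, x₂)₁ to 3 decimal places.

At (-3/2, -1): F = (8.500, -12.000).
Jacobian J = [[4·x₂ - 1, 4·x₁], [4·x₁·x₂ - 4·x₁, 2·x₁^2 + 10·x₂ + 3]].
At the point, J = [[-5.000, -6.000], [12.000, -2.500]] (det J = 84.500).
Solving J·Δ = −F gives Δ = (1.104, 0.497).
Then the next iterate is (x₁, x₂)₁ = (-0.396, -0.503).

(-0.396, -0.503)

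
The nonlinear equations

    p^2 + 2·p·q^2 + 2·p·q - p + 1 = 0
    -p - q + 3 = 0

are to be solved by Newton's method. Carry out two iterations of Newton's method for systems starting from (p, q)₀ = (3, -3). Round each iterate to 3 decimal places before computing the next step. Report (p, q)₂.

(3.133, -0.133)

At (3, -3): F = (43.000, 3.000).
Jacobian J = [[2·p + 2·q^2 + 2·q - 1, 4·p·q + 2·p], [-1, -1]].
At the point, J = [[17.000, -30.000], [-1.000, -1.000]] (det J = -47.000).
Solving J·Δ = −F gives Δ = (1.000, 2.000).
Then the next iterate is (p, q)₁ = (4.000, -1.000).
Round to (4.000, -1.000) and repeat: F = (13.000, 0.000), J = [[7.000, -8.000], [-1.000, -1.000]].
Δ = (-0.867, 0.867), so (p, q)₂ = (3.133, -0.133).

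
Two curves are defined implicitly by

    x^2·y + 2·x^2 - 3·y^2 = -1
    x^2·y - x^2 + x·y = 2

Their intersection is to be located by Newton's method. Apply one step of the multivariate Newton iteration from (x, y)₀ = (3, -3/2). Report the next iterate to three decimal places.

(1.477, -1.177)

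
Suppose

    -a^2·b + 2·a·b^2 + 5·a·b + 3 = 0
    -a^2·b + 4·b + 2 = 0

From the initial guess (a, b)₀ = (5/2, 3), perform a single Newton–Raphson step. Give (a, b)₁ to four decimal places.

At (5/2, 3): F = (66.7500, -4.7500).
Jacobian J = [[-2·a·b + 2·b^2 + 5·b, -a^2 + 4·a·b + 5·a], [-2·a·b, -a^2 + 4]].
At the point, J = [[18.0000, 36.2500], [-15.0000, -2.2500]] (det J = 503.2500).
Solving J·Δ = −F gives Δ = (-0.0437, -1.8197).
Then the next iterate is (a, b)₁ = (2.4563, 1.1803).

(2.4563, 1.1803)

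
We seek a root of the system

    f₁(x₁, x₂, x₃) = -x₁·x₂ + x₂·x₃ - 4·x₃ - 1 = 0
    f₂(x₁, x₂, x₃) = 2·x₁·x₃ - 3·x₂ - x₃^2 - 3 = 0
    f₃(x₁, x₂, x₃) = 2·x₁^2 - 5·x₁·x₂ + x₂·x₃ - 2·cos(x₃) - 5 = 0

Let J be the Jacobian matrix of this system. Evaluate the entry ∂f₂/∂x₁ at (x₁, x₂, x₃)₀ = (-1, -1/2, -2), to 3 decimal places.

-4.000

∂f₂/∂x₁ = 2·x₃.
At (-1, -1/2, -2) this is -4.000.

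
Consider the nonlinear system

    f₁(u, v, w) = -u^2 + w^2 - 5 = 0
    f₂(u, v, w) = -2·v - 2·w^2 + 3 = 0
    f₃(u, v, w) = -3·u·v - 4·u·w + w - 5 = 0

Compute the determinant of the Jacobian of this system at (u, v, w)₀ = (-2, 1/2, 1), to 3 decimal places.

2.000

J = [[-2·u, 0, 2·w], [0, -2, -4·w], [-3·v - 4·w, -3·u, -4·u + 1]].
At the point, J = [[4.000, 0.000, 2.000], [0.000, -2.000, -4.000], [-5.500, 6.000, 9.000]].
det J = 2.000.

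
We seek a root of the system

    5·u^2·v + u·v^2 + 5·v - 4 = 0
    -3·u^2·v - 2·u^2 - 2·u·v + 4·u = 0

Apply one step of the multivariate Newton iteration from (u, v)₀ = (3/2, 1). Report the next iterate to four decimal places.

(1.2374, 0.5040)

At (3/2, 1): F = (13.7500, -8.2500).
Jacobian J = [[10·u·v + v^2, 5·u^2 + 2·u·v + 5], [-6·u·v - 4·u - 2·v + 4, -3·u^2 - 2·u]].
At the point, J = [[16.0000, 19.2500], [-13.0000, -9.7500]] (det J = 94.2500).
Solving J·Δ = −F gives Δ = (-0.2626, -0.4960).
Then the next iterate is (u, v)₁ = (1.2374, 0.5040).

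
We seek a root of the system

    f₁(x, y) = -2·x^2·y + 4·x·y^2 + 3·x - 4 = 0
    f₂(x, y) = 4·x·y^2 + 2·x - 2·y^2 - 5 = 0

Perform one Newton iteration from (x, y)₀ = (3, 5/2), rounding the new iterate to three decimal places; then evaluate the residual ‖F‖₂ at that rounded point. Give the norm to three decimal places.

At (3, 5/2): F = (35.000, 63.500).
Jacobian J = [[-4·x·y + 4·y^2 + 3, -2·x^2 + 8·x·y], [4·y^2 + 2, 8·x·y - 4·y]].
At the point, J = [[-2.000, 42.000], [27.000, 50.000]] (det J = -1234.000).
Solving J·Δ = −F gives Δ = (-0.743, -0.869).
Then the next iterate is (x, y)₁ = (2.257, 1.631).
Re-evaluating at (2.257, 1.631): F = (10.17015, 18.20961), so ‖F‖₂ = 20.857.

20.857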